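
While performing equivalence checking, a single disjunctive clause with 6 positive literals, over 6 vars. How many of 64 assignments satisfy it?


Step 1: Total=2^6=64
Step 2: Unsat when all 6 false: 2^0=1
Step 3: Sat=64-1=63

63


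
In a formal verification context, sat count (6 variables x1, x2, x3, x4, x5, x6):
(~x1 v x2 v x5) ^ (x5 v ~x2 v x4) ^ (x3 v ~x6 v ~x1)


CNF with 3 clauses over 6 vars (64 assignments).
An assignment satisfies CNF iff every clause has >=1 true literal.
Check each row (bits = x1,x2,x3,x4,x5,x6; clause T/F shown):
  row 0 [000000]: clauses=TTT -> 1
  row 1 [000001]: clauses=TTT -> 1
  row 2 [000010]: clauses=TTT -> 1
  row 3 [000011]: clauses=TTT -> 1
  row 4 [000100]: clauses=TTT -> 1
  (every remaining row is evaluated the same way; all 64 results are listed next)
Full result column, 8 rows per line (x1,x2,x3 fixed per line; x4,x5,x6 runs 000..111 left to right):
  rows 0-7 [x1,x2,x3=000]: 11111111  (ones: 8)
  rows 8-15 [x1,x2,x3=001]: 11111111  (ones: 8)
  rows 16-23 [x1,x2,x3=010]: 00111111  (ones: 6)
  rows 24-31 [x1,x2,x3=011]: 00111111  (ones: 6)
  rows 32-39 [x1,x2,x3=100]: 00100010  (ones: 2)
  rows 40-47 [x1,x2,x3=101]: 00110011  (ones: 4)
  rows 48-55 [x1,x2,x3=110]: 00101010  (ones: 3)
  rows 56-63 [x1,x2,x3=111]: 00111111  (ones: 6)
Satisfying assignments = 8+8+6+6+2+4+3+6 = 43

43


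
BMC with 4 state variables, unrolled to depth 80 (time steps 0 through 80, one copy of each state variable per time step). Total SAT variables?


BMC unrolls to depth k, creating one copy of each state var for steps 0..k.
Step count = 80 + 1 = 81 (steps 0 through 80)
Vars per step = 4
Total = 4 * 81 = 324

324


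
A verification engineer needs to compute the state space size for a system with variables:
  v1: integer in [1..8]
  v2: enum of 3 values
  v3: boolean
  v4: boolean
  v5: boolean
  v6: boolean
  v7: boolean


State space = product of domain sizes of all variables.
Domain sizes:
  v1 (integer in [1..8]): 8
  v2 (enum of 3 values): 3
  v3 (boolean): 2
  v4 (boolean): 2
  v5 (boolean): 2
  v6 (boolean): 2
  v7 (boolean): 2
Product = 8 * 3 * 2 * 2 * 2 * 2 * 2 = 768

768


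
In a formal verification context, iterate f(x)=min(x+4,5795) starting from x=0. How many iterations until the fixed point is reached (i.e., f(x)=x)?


Step 1: x=0, cap=5795, increment=4
Step 2: x grows by 4 each step until capped at 5795; fixed point is x=5795
Step 3: iterations = ceil(5795/4) = 1449

1449


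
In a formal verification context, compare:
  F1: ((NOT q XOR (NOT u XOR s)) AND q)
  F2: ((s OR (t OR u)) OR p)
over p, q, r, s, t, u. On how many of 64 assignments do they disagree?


F1 = ((NOT q XOR (NOT u XOR s)) AND q)
F2 = ((s OR (t OR u)) OR p)
Evaluate both on each of 64 rows (bits = p,q,r,s,t,u):
  row 0 [000000]: F1=0 F2=0 -> 0
  row 1 [000001]: F1=0 F2=1 (differ) -> 1
  row 2 [000010]: F1=0 F2=1 (differ) -> 1
  row 3 [000011]: F1=0 F2=1 (differ) -> 1
  row 4 [000100]: F1=0 F2=1 (differ) -> 1
  (every remaining row is evaluated the same way; all 64 results are listed next)
Full result column, 8 rows per line (p,q,r fixed per line; s,t,u runs 000..111 left to right):
  rows 0-7 [p,q,r=000]: 01111111  (ones: 7)
  rows 8-15 [p,q,r=001]: 01111111  (ones: 7)
  rows 16-23 [p,q,r=010]: 11011010  (ones: 5)
  rows 24-31 [p,q,r=011]: 11011010  (ones: 5)
  rows 32-39 [p,q,r=100]: 11111111  (ones: 8)
  rows 40-47 [p,q,r=101]: 11111111  (ones: 8)
  rows 48-55 [p,q,r=110]: 01011010  (ones: 4)
  rows 56-63 [p,q,r=111]: 01011010  (ones: 4)
Disagreements = 7+7+5+5+8+8+4+4 = 48

48


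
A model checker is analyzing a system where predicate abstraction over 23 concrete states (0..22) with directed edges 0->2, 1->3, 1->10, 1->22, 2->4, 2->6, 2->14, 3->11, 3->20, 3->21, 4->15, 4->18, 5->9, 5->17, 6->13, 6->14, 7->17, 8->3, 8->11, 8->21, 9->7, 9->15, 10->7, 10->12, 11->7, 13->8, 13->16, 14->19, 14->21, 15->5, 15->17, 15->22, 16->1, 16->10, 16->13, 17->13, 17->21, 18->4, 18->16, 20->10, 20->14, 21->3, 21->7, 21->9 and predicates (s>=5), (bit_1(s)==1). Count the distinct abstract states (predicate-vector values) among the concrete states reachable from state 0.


BFS from 0:
Concrete reachable: {0, 1, 2, 3, 4, 5, 6, 7, 8, 9, 10, 11, 12, 13, 14, 15, 16, 17, 18, 19, 20, 21, 22}
Abstract via predicates (s>=5), (bit_1(s)==1):
  (0,0) <- {0, 1, 4}
  (0,1) <- {2, 3}
  (1,0) <- {5, 8, 9, 12, 13, 16, 17, 20, 21}
  (1,1) <- {6, 7, 10, 11, 14, 15, 18, 19, 22}
Distinct abstract states = 4

4


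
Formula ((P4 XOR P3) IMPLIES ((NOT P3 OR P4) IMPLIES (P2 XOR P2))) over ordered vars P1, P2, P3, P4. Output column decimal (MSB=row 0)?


Formula: ((P4 XOR P3) IMPLIES ((NOT P3 OR P4) IMPLIES (P2 XOR P2))) over P1, P2, P3, P4 (16 rows)
Evaluate each row (bits = P1,P2,P3,P4, MSB first):
  row 0 [0000]: ((0 XOR 0) IMPLIES ((NOT 0 OR 0) IMPLIES (0 XOR 0))) -> 1
  row 1 [0001]: ((1 XOR 0) IMPLIES ((NOT 0 OR 1) IMPLIES (0 XOR 0))) -> 0
  row 2 [0010]: ((0 XOR 1) IMPLIES ((NOT 1 OR 0) IMPLIES (0 XOR 0))) -> 1
  row 3 [0011]: ((1 XOR 1) IMPLIES ((NOT 1 OR 1) IMPLIES (0 XOR 0))) -> 1
  row 4 [0100]: ((0 XOR 0) IMPLIES ((NOT 0 OR 0) IMPLIES (1 XOR 1))) -> 1
  row 5 [0101]: ((1 XOR 0) IMPLIES ((NOT 0 OR 1) IMPLIES (1 XOR 1))) -> 0
  row 6 [0110]: ((0 XOR 1) IMPLIES ((NOT 1 OR 0) IMPLIES (1 XOR 1))) -> 1
  row 7 [0111]: ((1 XOR 1) IMPLIES ((NOT 1 OR 1) IMPLIES (1 XOR 1))) -> 1
  row 8 [1000]: ((0 XOR 0) IMPLIES ((NOT 0 OR 0) IMPLIES (0 XOR 0))) -> 1
  row 9 [1001]: ((1 XOR 0) IMPLIES ((NOT 0 OR 1) IMPLIES (0 XOR 0))) -> 0
  row 10 [1010]: ((0 XOR 1) IMPLIES ((NOT 1 OR 0) IMPLIES (0 XOR 0))) -> 1
  row 11 [1011]: ((1 XOR 1) IMPLIES ((NOT 1 OR 1) IMPLIES (0 XOR 0))) -> 1
  row 12 [1100]: ((0 XOR 0) IMPLIES ((NOT 0 OR 0) IMPLIES (1 XOR 1))) -> 1
  row 13 [1101]: ((1 XOR 0) IMPLIES ((NOT 0 OR 1) IMPLIES (1 XOR 1))) -> 0
  row 14 [1110]: ((0 XOR 1) IMPLIES ((NOT 1 OR 0) IMPLIES (1 XOR 1))) -> 1
  row 15 [1111]: ((1 XOR 1) IMPLIES ((NOT 1 OR 1) IMPLIES (1 XOR 1))) -> 1
Full result column, 4 rows per line (P1,P2 fixed per line; P3,P4 runs 00..11 left to right):
  rows 0-3 [P1,P2=00]: 1011  = hex B
  rows 4-7 [P1,P2=01]: 1011  = hex B
  rows 8-11 [P1,P2=10]: 1011  = hex B
  rows 12-15 [P1,P2=11]: 1011  = hex B
Output column (row 0 .. row 15) = 1011101110111011
Output column grouped in 4s = 1011 1011 1011 1011 = 0xBBBB
Convert to decimal digit by digit (value = value*16 + digit):
  B -> 11
  11*16 + 11 (B) = 187
  187*16 + 11 (B) = 3003
  3003*16 + 11 (B) = 48059
Decimal = 48059

48059


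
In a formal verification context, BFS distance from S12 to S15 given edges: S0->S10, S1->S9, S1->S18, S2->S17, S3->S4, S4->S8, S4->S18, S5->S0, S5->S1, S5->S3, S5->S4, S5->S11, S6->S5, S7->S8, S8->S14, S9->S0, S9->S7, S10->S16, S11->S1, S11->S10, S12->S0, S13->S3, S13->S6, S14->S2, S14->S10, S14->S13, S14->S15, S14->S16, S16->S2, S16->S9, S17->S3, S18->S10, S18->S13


BFS layer-by-layer from S12:
  dist 0: {S12}
  dist 1: {S0}
  dist 2: {S10}
  dist 3: {S16}
  dist 4: {S2, S9}
  dist 5: {S7, S17}
  dist 6: {S3, S8}
  dist 7: {S4, S14}
  dist 8: {S13, S15, S18}
  -> S15 reached at distance 8
Shortest path length = 8

8


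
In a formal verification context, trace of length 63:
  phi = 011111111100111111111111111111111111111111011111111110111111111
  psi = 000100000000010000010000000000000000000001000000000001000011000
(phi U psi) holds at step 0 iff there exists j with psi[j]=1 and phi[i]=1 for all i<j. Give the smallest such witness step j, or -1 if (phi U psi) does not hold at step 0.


(phi U psi) at 0: need smallest j with psi[j]=1 and phi[i]=1 for all i in [0,j).
Scan from step 0:
  step 0: phi=0 -> phi-prefix broken from here
  step 3: psi=1 but phi already failed -> not a witness
  step 13: psi=1 but phi already failed -> not a witness
  step 19: psi=1 but phi already failed -> not a witness
  step 41: psi=1 but phi already failed -> not a witness
  step 53: psi=1 but phi already failed -> not a witness
  step 58: psi=1 but phi already failed -> not a witness
  step 59: psi=1 but phi already failed -> not a witness
  end of trace: no witness -> -1
Witness step = -1

-1


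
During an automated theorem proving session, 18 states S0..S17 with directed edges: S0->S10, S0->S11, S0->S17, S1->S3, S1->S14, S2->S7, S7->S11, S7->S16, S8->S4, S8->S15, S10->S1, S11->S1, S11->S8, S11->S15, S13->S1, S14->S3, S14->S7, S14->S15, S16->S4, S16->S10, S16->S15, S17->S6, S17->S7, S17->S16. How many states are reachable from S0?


BFS from S0:
  layer 0: {S0}
  layer 1: {S10, S11, S17}
  layer 2: {S1, S6, S7, S8, S15, S16}
  layer 3: {S3, S4, S14}
Reachable set: {S0, S1, S3, S4, S6, S7, S8, S10, S11, S14, S15, S16, S17}
Count = 13

13


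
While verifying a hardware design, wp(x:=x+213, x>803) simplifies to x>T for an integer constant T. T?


Formula: wp(x:=E, P) = P[E/x] (substitute E for x in postcondition)
Step 1: Postcondition: x>803
Step 2: Substitute x+213 for x: x+213>803
Step 3: Solve for x: x > 803-213 = 590

590


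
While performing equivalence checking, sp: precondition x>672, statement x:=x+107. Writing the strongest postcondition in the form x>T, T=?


Formula: sp(P, x:=E) = exists old_x. (x = E[old_x/x]) AND P[old_x/x] (old_x is the value of x before the assignment; eliminate old_x by solving x = E[old_x/x] for old_x)
Step 1: Precondition P: x>672, i.e. old_x > 672
Step 2: Assignment gives x = old_x + 107, so old_x = x - 107
Step 3: Substitute into P: x - 107 > 672
Step 4: Simplify: x > 672+107 = 779

779


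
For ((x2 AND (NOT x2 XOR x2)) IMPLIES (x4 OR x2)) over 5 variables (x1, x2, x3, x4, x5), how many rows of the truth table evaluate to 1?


Formula: ((x2 AND (NOT x2 XOR x2)) IMPLIES (x4 OR x2)) over 5 vars (32 rows)
Evaluate each row (x1, x2, x3, x4, x5 as bits, MSB first):
  row 0 [00000]: ((0 AND (NOT 0 XOR 0)) IMPLIES (0 OR 0)) -> 1
  row 1 [00001]: ((0 AND (NOT 0 XOR 0)) IMPLIES (0 OR 0)) -> 1
  row 2 [00010]: ((0 AND (NOT 0 XOR 0)) IMPLIES (1 OR 0)) -> 1
  row 3 [00011]: ((0 AND (NOT 0 XOR 0)) IMPLIES (1 OR 0)) -> 1
  row 4 [00100]: ((0 AND (NOT 0 XOR 0)) IMPLIES (0 OR 0)) -> 1
  row 5 [00101]: ((0 AND (NOT 0 XOR 0)) IMPLIES (0 OR 0)) -> 1
  row 6 [00110]: ((0 AND (NOT 0 XOR 0)) IMPLIES (1 OR 0)) -> 1
  row 7 [00111]: ((0 AND (NOT 0 XOR 0)) IMPLIES (1 OR 0)) -> 1
  row 8 [01000]: ((1 AND (NOT 1 XOR 1)) IMPLIES (0 OR 1)) -> 1
  row 9 [01001]: ((1 AND (NOT 1 XOR 1)) IMPLIES (0 OR 1)) -> 1
  row 10 [01010]: ((1 AND (NOT 1 XOR 1)) IMPLIES (1 OR 1)) -> 1
  row 11 [01011]: ((1 AND (NOT 1 XOR 1)) IMPLIES (1 OR 1)) -> 1
  row 12 [01100]: ((1 AND (NOT 1 XOR 1)) IMPLIES (0 OR 1)) -> 1
  row 13 [01101]: ((1 AND (NOT 1 XOR 1)) IMPLIES (0 OR 1)) -> 1
  row 14 [01110]: ((1 AND (NOT 1 XOR 1)) IMPLIES (1 OR 1)) -> 1
  row 15 [01111]: ((1 AND (NOT 1 XOR 1)) IMPLIES (1 OR 1)) -> 1
  row 16 [10000]: ((0 AND (NOT 0 XOR 0)) IMPLIES (0 OR 0)) -> 1
  row 17 [10001]: ((0 AND (NOT 0 XOR 0)) IMPLIES (0 OR 0)) -> 1
  row 18 [10010]: ((0 AND (NOT 0 XOR 0)) IMPLIES (1 OR 0)) -> 1
  row 19 [10011]: ((0 AND (NOT 0 XOR 0)) IMPLIES (1 OR 0)) -> 1
  row 20 [10100]: ((0 AND (NOT 0 XOR 0)) IMPLIES (0 OR 0)) -> 1
  row 21 [10101]: ((0 AND (NOT 0 XOR 0)) IMPLIES (0 OR 0)) -> 1
  row 22 [10110]: ((0 AND (NOT 0 XOR 0)) IMPLIES (1 OR 0)) -> 1
  row 23 [10111]: ((0 AND (NOT 0 XOR 0)) IMPLIES (1 OR 0)) -> 1
  row 24 [11000]: ((1 AND (NOT 1 XOR 1)) IMPLIES (0 OR 1)) -> 1
  row 25 [11001]: ((1 AND (NOT 1 XOR 1)) IMPLIES (0 OR 1)) -> 1
  row 26 [11010]: ((1 AND (NOT 1 XOR 1)) IMPLIES (1 OR 1)) -> 1
  row 27 [11011]: ((1 AND (NOT 1 XOR 1)) IMPLIES (1 OR 1)) -> 1
  row 28 [11100]: ((1 AND (NOT 1 XOR 1)) IMPLIES (0 OR 1)) -> 1
  row 29 [11101]: ((1 AND (NOT 1 XOR 1)) IMPLIES (0 OR 1)) -> 1
  row 30 [11110]: ((1 AND (NOT 1 XOR 1)) IMPLIES (1 OR 1)) -> 1
  row 31 [11111]: ((1 AND (NOT 1 XOR 1)) IMPLIES (1 OR 1)) -> 1
Full result column, 8 rows per line (x1,x2 fixed per line; x3,x4,x5 runs 000..111 left to right):
  rows 0-7 [x1,x2=00]: 11111111  (ones: 8)
  rows 8-15 [x1,x2=01]: 11111111  (ones: 8)
  rows 16-23 [x1,x2=10]: 11111111  (ones: 8)
  rows 24-31 [x1,x2=11]: 11111111  (ones: 8)
Count of 1-rows = 8+8+8+8 = 32

32


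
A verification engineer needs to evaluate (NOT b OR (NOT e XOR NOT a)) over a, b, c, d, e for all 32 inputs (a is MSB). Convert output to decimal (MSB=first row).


Formula: (NOT b OR (NOT e XOR NOT a)) over a, b, c, d, e (32 rows)
Evaluate each row (bits = a,b,c,d,e, MSB first):
  row 0 [00000]: (NOT 0 OR (NOT 0 XOR NOT 0)) -> 1
  row 1 [00001]: (NOT 0 OR (NOT 1 XOR NOT 0)) -> 1
  row 2 [00010]: (NOT 0 OR (NOT 0 XOR NOT 0)) -> 1
  row 3 [00011]: (NOT 0 OR (NOT 1 XOR NOT 0)) -> 1
  row 4 [00100]: (NOT 0 OR (NOT 0 XOR NOT 0)) -> 1
  row 5 [00101]: (NOT 0 OR (NOT 1 XOR NOT 0)) -> 1
  row 6 [00110]: (NOT 0 OR (NOT 0 XOR NOT 0)) -> 1
  row 7 [00111]: (NOT 0 OR (NOT 1 XOR NOT 0)) -> 1
  row 8 [01000]: (NOT 1 OR (NOT 0 XOR NOT 0)) -> 0
  row 9 [01001]: (NOT 1 OR (NOT 1 XOR NOT 0)) -> 1
  row 10 [01010]: (NOT 1 OR (NOT 0 XOR NOT 0)) -> 0
  row 11 [01011]: (NOT 1 OR (NOT 1 XOR NOT 0)) -> 1
  row 12 [01100]: (NOT 1 OR (NOT 0 XOR NOT 0)) -> 0
  row 13 [01101]: (NOT 1 OR (NOT 1 XOR NOT 0)) -> 1
  row 14 [01110]: (NOT 1 OR (NOT 0 XOR NOT 0)) -> 0
  row 15 [01111]: (NOT 1 OR (NOT 1 XOR NOT 0)) -> 1
  row 16 [10000]: (NOT 0 OR (NOT 0 XOR NOT 1)) -> 1
  row 17 [10001]: (NOT 0 OR (NOT 1 XOR NOT 1)) -> 1
  row 18 [10010]: (NOT 0 OR (NOT 0 XOR NOT 1)) -> 1
  row 19 [10011]: (NOT 0 OR (NOT 1 XOR NOT 1)) -> 1
  row 20 [10100]: (NOT 0 OR (NOT 0 XOR NOT 1)) -> 1
  row 21 [10101]: (NOT 0 OR (NOT 1 XOR NOT 1)) -> 1
  row 22 [10110]: (NOT 0 OR (NOT 0 XOR NOT 1)) -> 1
  row 23 [10111]: (NOT 0 OR (NOT 1 XOR NOT 1)) -> 1
  row 24 [11000]: (NOT 1 OR (NOT 0 XOR NOT 1)) -> 1
  row 25 [11001]: (NOT 1 OR (NOT 1 XOR NOT 1)) -> 0
  row 26 [11010]: (NOT 1 OR (NOT 0 XOR NOT 1)) -> 1
  row 27 [11011]: (NOT 1 OR (NOT 1 XOR NOT 1)) -> 0
  row 28 [11100]: (NOT 1 OR (NOT 0 XOR NOT 1)) -> 1
  row 29 [11101]: (NOT 1 OR (NOT 1 XOR NOT 1)) -> 0
  row 30 [11110]: (NOT 1 OR (NOT 0 XOR NOT 1)) -> 1
  row 31 [11111]: (NOT 1 OR (NOT 1 XOR NOT 1)) -> 0
Full result column, 4 rows per line (a,b,c fixed per line; d,e runs 00..11 left to right):
  rows 0-3 [a,b,c=000]: 1111  = hex F
  rows 4-7 [a,b,c=001]: 1111  = hex F
  rows 8-11 [a,b,c=010]: 0101  = hex 5
  rows 12-15 [a,b,c=011]: 0101  = hex 5
  rows 16-19 [a,b,c=100]: 1111  = hex F
  rows 20-23 [a,b,c=101]: 1111  = hex F
  rows 24-27 [a,b,c=110]: 1010  = hex A
  rows 28-31 [a,b,c=111]: 1010  = hex A
Output column (row 0 .. row 31) = 11111111010101011111111110101010
Output column grouped in 4s = 1111 1111 0101 0101 1111 1111 1010 1010 = 0xFF55FFAA
Convert to decimal digit by digit (value = value*16 + digit):
  F -> 15
  15*16 + 15 (F) = 255
  255*16 + 5 = 4085
  4085*16 + 5 = 65365
  65365*16 + 15 (F) = 1045855
  1045855*16 + 15 (F) = 16733695
  16733695*16 + 10 (A) = 267739130
  267739130*16 + 10 (A) = 4283826090
Decimal = 4283826090

4283826090


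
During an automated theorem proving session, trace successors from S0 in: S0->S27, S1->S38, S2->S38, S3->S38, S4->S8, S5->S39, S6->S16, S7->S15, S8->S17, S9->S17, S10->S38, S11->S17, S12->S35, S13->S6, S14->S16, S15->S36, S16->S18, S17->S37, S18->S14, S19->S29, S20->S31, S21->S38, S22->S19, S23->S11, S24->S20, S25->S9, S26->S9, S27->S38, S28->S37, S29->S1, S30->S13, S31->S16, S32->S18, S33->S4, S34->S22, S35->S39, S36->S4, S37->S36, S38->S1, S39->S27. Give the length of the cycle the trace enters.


Trace from S0 until a state repeats:
  S0 -> S27 -> S38 -> S1 -> S38
S38 first seen at step 2, revisited at step 4.
Cycle length = 4 - 2 = 2

2


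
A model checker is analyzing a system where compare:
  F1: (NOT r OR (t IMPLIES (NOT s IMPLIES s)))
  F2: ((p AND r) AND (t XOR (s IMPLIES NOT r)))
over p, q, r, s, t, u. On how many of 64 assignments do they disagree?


F1 = (NOT r OR (t IMPLIES (NOT s IMPLIES s)))
F2 = ((p AND r) AND (t XOR (s IMPLIES NOT r)))
Evaluate both on each of 64 rows (bits = p,q,r,s,t,u):
  row 0 [000000]: F1=1 F2=0 (differ) -> 1
  row 1 [000001]: F1=1 F2=0 (differ) -> 1
  row 2 [000010]: F1=1 F2=0 (differ) -> 1
  row 3 [000011]: F1=1 F2=0 (differ) -> 1
  row 4 [000100]: F1=1 F2=0 (differ) -> 1
  (every remaining row is evaluated the same way; all 64 results are listed next)
Full result column, 8 rows per line (p,q,r fixed per line; s,t,u runs 000..111 left to right):
  rows 0-7 [p,q,r=000]: 11111111  (ones: 8)
  rows 8-15 [p,q,r=001]: 11001111  (ones: 6)
  rows 16-23 [p,q,r=010]: 11111111  (ones: 8)
  rows 24-31 [p,q,r=011]: 11001111  (ones: 6)
  rows 32-39 [p,q,r=100]: 11111111  (ones: 8)
  rows 40-47 [p,q,r=101]: 00001100  (ones: 2)
  rows 48-55 [p,q,r=110]: 11111111  (ones: 8)
  rows 56-63 [p,q,r=111]: 00001100  (ones: 2)
Disagreements = 8+6+8+6+8+2+8+2 = 48

48


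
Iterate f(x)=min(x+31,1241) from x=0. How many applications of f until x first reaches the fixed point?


Step 1: x=0, cap=1241, increment=31
Step 2: x grows by 31 each step until capped at 1241; fixed point is x=1241
Step 3: iterations = ceil(1241/31) = 41

41


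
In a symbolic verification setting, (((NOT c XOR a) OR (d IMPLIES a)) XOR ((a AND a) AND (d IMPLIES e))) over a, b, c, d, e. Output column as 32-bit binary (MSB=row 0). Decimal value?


Formula: (((NOT c XOR a) OR (d IMPLIES a)) XOR ((a AND a) AND (d IMPLIES e))) over a, b, c, d, e (32 rows)
Evaluate each row (bits = a,b,c,d,e, MSB first):
  row 0 [00000]: (((NOT 0 XOR 0) OR (0 IMPLIES 0)) XOR ((0 AND 0) AND (0 IMPLIES 0))) -> 1
  row 1 [00001]: (((NOT 0 XOR 0) OR (0 IMPLIES 0)) XOR ((0 AND 0) AND (0 IMPLIES 1))) -> 1
  row 2 [00010]: (((NOT 0 XOR 0) OR (1 IMPLIES 0)) XOR ((0 AND 0) AND (1 IMPLIES 0))) -> 1
  row 3 [00011]: (((NOT 0 XOR 0) OR (1 IMPLIES 0)) XOR ((0 AND 0) AND (1 IMPLIES 1))) -> 1
  row 4 [00100]: (((NOT 1 XOR 0) OR (0 IMPLIES 0)) XOR ((0 AND 0) AND (0 IMPLIES 0))) -> 1
  row 5 [00101]: (((NOT 1 XOR 0) OR (0 IMPLIES 0)) XOR ((0 AND 0) AND (0 IMPLIES 1))) -> 1
  row 6 [00110]: (((NOT 1 XOR 0) OR (1 IMPLIES 0)) XOR ((0 AND 0) AND (1 IMPLIES 0))) -> 0
  row 7 [00111]: (((NOT 1 XOR 0) OR (1 IMPLIES 0)) XOR ((0 AND 0) AND (1 IMPLIES 1))) -> 0
  row 8 [01000]: (((NOT 0 XOR 0) OR (0 IMPLIES 0)) XOR ((0 AND 0) AND (0 IMPLIES 0))) -> 1
  row 9 [01001]: (((NOT 0 XOR 0) OR (0 IMPLIES 0)) XOR ((0 AND 0) AND (0 IMPLIES 1))) -> 1
  row 10 [01010]: (((NOT 0 XOR 0) OR (1 IMPLIES 0)) XOR ((0 AND 0) AND (1 IMPLIES 0))) -> 1
  row 11 [01011]: (((NOT 0 XOR 0) OR (1 IMPLIES 0)) XOR ((0 AND 0) AND (1 IMPLIES 1))) -> 1
  row 12 [01100]: (((NOT 1 XOR 0) OR (0 IMPLIES 0)) XOR ((0 AND 0) AND (0 IMPLIES 0))) -> 1
  row 13 [01101]: (((NOT 1 XOR 0) OR (0 IMPLIES 0)) XOR ((0 AND 0) AND (0 IMPLIES 1))) -> 1
  row 14 [01110]: (((NOT 1 XOR 0) OR (1 IMPLIES 0)) XOR ((0 AND 0) AND (1 IMPLIES 0))) -> 0
  row 15 [01111]: (((NOT 1 XOR 0) OR (1 IMPLIES 0)) XOR ((0 AND 0) AND (1 IMPLIES 1))) -> 0
  row 16 [10000]: (((NOT 0 XOR 1) OR (0 IMPLIES 1)) XOR ((1 AND 1) AND (0 IMPLIES 0))) -> 0
  row 17 [10001]: (((NOT 0 XOR 1) OR (0 IMPLIES 1)) XOR ((1 AND 1) AND (0 IMPLIES 1))) -> 0
  row 18 [10010]: (((NOT 0 XOR 1) OR (1 IMPLIES 1)) XOR ((1 AND 1) AND (1 IMPLIES 0))) -> 1
  row 19 [10011]: (((NOT 0 XOR 1) OR (1 IMPLIES 1)) XOR ((1 AND 1) AND (1 IMPLIES 1))) -> 0
  row 20 [10100]: (((NOT 1 XOR 1) OR (0 IMPLIES 1)) XOR ((1 AND 1) AND (0 IMPLIES 0))) -> 0
  row 21 [10101]: (((NOT 1 XOR 1) OR (0 IMPLIES 1)) XOR ((1 AND 1) AND (0 IMPLIES 1))) -> 0
  row 22 [10110]: (((NOT 1 XOR 1) OR (1 IMPLIES 1)) XOR ((1 AND 1) AND (1 IMPLIES 0))) -> 1
  row 23 [10111]: (((NOT 1 XOR 1) OR (1 IMPLIES 1)) XOR ((1 AND 1) AND (1 IMPLIES 1))) -> 0
  row 24 [11000]: (((NOT 0 XOR 1) OR (0 IMPLIES 1)) XOR ((1 AND 1) AND (0 IMPLIES 0))) -> 0
  row 25 [11001]: (((NOT 0 XOR 1) OR (0 IMPLIES 1)) XOR ((1 AND 1) AND (0 IMPLIES 1))) -> 0
  row 26 [11010]: (((NOT 0 XOR 1) OR (1 IMPLIES 1)) XOR ((1 AND 1) AND (1 IMPLIES 0))) -> 1
  row 27 [11011]: (((NOT 0 XOR 1) OR (1 IMPLIES 1)) XOR ((1 AND 1) AND (1 IMPLIES 1))) -> 0
  row 28 [11100]: (((NOT 1 XOR 1) OR (0 IMPLIES 1)) XOR ((1 AND 1) AND (0 IMPLIES 0))) -> 0
  row 29 [11101]: (((NOT 1 XOR 1) OR (0 IMPLIES 1)) XOR ((1 AND 1) AND (0 IMPLIES 1))) -> 0
  row 30 [11110]: (((NOT 1 XOR 1) OR (1 IMPLIES 1)) XOR ((1 AND 1) AND (1 IMPLIES 0))) -> 1
  row 31 [11111]: (((NOT 1 XOR 1) OR (1 IMPLIES 1)) XOR ((1 AND 1) AND (1 IMPLIES 1))) -> 0
Full result column, 4 rows per line (a,b,c fixed per line; d,e runs 00..11 left to right):
  rows 0-3 [a,b,c=000]: 1111  = hex F
  rows 4-7 [a,b,c=001]: 1100  = hex C
  rows 8-11 [a,b,c=010]: 1111  = hex F
  rows 12-15 [a,b,c=011]: 1100  = hex C
  rows 16-19 [a,b,c=100]: 0010  = hex 2
  rows 20-23 [a,b,c=101]: 0010  = hex 2
  rows 24-27 [a,b,c=110]: 0010  = hex 2
  rows 28-31 [a,b,c=111]: 0010  = hex 2
Output column (row 0 .. row 31) = 11111100111111000010001000100010
Output column grouped in 4s = 1111 1100 1111 1100 0010 0010 0010 0010 = 0xFCFC2222
Convert to decimal digit by digit (value = value*16 + digit):
  F -> 15
  15*16 + 12 (C) = 252
  252*16 + 15 (F) = 4047
  4047*16 + 12 (C) = 64764
  64764*16 + 2 = 1036226
  1036226*16 + 2 = 16579618
  16579618*16 + 2 = 265273890
  265273890*16 + 2 = 4244382242
Decimal = 4244382242

4244382242


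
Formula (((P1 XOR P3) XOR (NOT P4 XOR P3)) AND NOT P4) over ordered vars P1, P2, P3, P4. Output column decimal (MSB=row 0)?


Formula: (((P1 XOR P3) XOR (NOT P4 XOR P3)) AND NOT P4) over P1, P2, P3, P4 (16 rows)
Evaluate each row (bits = P1,P2,P3,P4, MSB first):
  row 0 [0000]: (((0 XOR 0) XOR (NOT 0 XOR 0)) AND NOT 0) -> 1
  row 1 [0001]: (((0 XOR 0) XOR (NOT 1 XOR 0)) AND NOT 1) -> 0
  row 2 [0010]: (((0 XOR 1) XOR (NOT 0 XOR 1)) AND NOT 0) -> 1
  row 3 [0011]: (((0 XOR 1) XOR (NOT 1 XOR 1)) AND NOT 1) -> 0
  row 4 [0100]: (((0 XOR 0) XOR (NOT 0 XOR 0)) AND NOT 0) -> 1
  row 5 [0101]: (((0 XOR 0) XOR (NOT 1 XOR 0)) AND NOT 1) -> 0
  row 6 [0110]: (((0 XOR 1) XOR (NOT 0 XOR 1)) AND NOT 0) -> 1
  row 7 [0111]: (((0 XOR 1) XOR (NOT 1 XOR 1)) AND NOT 1) -> 0
  row 8 [1000]: (((1 XOR 0) XOR (NOT 0 XOR 0)) AND NOT 0) -> 0
  row 9 [1001]: (((1 XOR 0) XOR (NOT 1 XOR 0)) AND NOT 1) -> 0
  row 10 [1010]: (((1 XOR 1) XOR (NOT 0 XOR 1)) AND NOT 0) -> 0
  row 11 [1011]: (((1 XOR 1) XOR (NOT 1 XOR 1)) AND NOT 1) -> 0
  row 12 [1100]: (((1 XOR 0) XOR (NOT 0 XOR 0)) AND NOT 0) -> 0
  row 13 [1101]: (((1 XOR 0) XOR (NOT 1 XOR 0)) AND NOT 1) -> 0
  row 14 [1110]: (((1 XOR 1) XOR (NOT 0 XOR 1)) AND NOT 0) -> 0
  row 15 [1111]: (((1 XOR 1) XOR (NOT 1 XOR 1)) AND NOT 1) -> 0
Full result column, 4 rows per line (P1,P2 fixed per line; P3,P4 runs 00..11 left to right):
  rows 0-3 [P1,P2=00]: 1010  = hex A
  rows 4-7 [P1,P2=01]: 1010  = hex A
  rows 8-11 [P1,P2=10]: 0000  = hex 0
  rows 12-15 [P1,P2=11]: 0000  = hex 0
Output column (row 0 .. row 15) = 1010101000000000
Output column grouped in 4s = 1010 1010 0000 0000 = 0xAA00
Convert to decimal digit by digit (value = value*16 + digit):
  A -> 10
  10*16 + 10 (A) = 170
  170*16 + 0 = 2720
  2720*16 + 0 = 43520
Decimal = 43520

43520


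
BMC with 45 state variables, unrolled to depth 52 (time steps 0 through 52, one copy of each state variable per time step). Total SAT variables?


BMC unrolls to depth k, creating one copy of each state var for steps 0..k.
Step count = 52 + 1 = 53 (steps 0 through 52)
Vars per step = 45
Total = 45 * 53 = 2385

2385


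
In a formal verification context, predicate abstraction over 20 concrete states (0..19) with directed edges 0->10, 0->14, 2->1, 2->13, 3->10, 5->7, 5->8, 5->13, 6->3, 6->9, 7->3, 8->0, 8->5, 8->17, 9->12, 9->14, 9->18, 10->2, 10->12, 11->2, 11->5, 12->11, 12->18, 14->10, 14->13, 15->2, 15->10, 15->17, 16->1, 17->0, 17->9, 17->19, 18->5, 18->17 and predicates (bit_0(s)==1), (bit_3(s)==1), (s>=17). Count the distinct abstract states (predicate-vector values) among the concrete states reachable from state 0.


BFS from 0:
Concrete reachable: {0, 1, 2, 3, 5, 7, 8, 9, 10, 11, 12, 13, 14, 17, 18, 19}
Abstract via predicates (bit_0(s)==1), (bit_3(s)==1), (s>=17):
  (0,0,0) <- {0, 2}
  (0,0,1) <- {18}
  (0,1,0) <- {8, 10, 12, 14}
  (1,0,0) <- {1, 3, 5, 7}
  (1,0,1) <- {17, 19}
  (1,1,0) <- {9, 11, 13}
Distinct abstract states = 6

6


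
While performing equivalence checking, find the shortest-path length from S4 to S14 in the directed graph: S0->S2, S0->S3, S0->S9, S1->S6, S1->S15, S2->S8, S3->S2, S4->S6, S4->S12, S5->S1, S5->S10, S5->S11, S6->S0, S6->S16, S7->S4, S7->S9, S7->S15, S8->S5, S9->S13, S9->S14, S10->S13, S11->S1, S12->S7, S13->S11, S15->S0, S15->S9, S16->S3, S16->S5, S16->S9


BFS layer-by-layer from S4:
  dist 0: {S4}
  dist 1: {S6, S12}
  dist 2: {S0, S7, S16}
  dist 3: {S2, S3, S5, S9, S15}
  dist 4: {S1, S8, S10, S11, S13, S14}
  -> S14 reached at distance 4
Shortest path length = 4

4


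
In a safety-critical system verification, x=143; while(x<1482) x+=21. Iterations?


Step 1: x goes from 143 toward 1482 by 21; the body runs while x<1482, so iterations = ceil((bound-start)/step)
Step 2: Distance=1339
Step 3: ceil(1339/21)=64

64


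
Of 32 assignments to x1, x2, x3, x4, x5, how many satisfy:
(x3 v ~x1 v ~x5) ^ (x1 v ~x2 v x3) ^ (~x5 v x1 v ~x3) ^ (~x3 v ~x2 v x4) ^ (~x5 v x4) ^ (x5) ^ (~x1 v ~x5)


CNF with 7 clauses over 5 vars (32 assignments).
An assignment satisfies CNF iff every clause has >=1 true literal.
Check each row (bits = x1,x2,x3,x4,x5; clause T/F shown):
  row 0 [00000]: clauses=TTTTTFT -> 0
  row 1 [00001]: clauses=TTTTFTT -> 0
  row 2 [00010]: clauses=TTTTTFT -> 0
  row 3 [00011]: clauses=TTTTTTT -> 1
  row 4 [00100]: clauses=TTTTTFT -> 0
  row 5 [00101]: clauses=TTFTFTT -> 0
  row 6 [00110]: clauses=TTTTTFT -> 0
  row 7 [00111]: clauses=TTFTTTT -> 0
  row 8 [01000]: clauses=TFTTTFT -> 0
  row 9 [01001]: clauses=TFTTFTT -> 0
  row 10 [01010]: clauses=TFTTTFT -> 0
  row 11 [01011]: clauses=TFTTTTT -> 0
  row 12 [01100]: clauses=TTTFTFT -> 0
  row 13 [01101]: clauses=TTFFFTT -> 0
  row 14 [01110]: clauses=TTTTTFT -> 0
  row 15 [01111]: clauses=TTFTTTT -> 0
  row 16 [10000]: clauses=TTTTTFT -> 0
  row 17 [10001]: clauses=FTTTFTF -> 0
  row 18 [10010]: clauses=TTTTTFT -> 0
  row 19 [10011]: clauses=FTTTTTF -> 0
  row 20 [10100]: clauses=TTTTTFT -> 0
  row 21 [10101]: clauses=TTTTFTF -> 0
  row 22 [10110]: clauses=TTTTTFT -> 0
  row 23 [10111]: clauses=TTTTTTF -> 0
  row 24 [11000]: clauses=TTTTTFT -> 0
  row 25 [11001]: clauses=FTTTFTF -> 0
  row 26 [11010]: clauses=TTTTTFT -> 0
  row 27 [11011]: clauses=FTTTTTF -> 0
  row 28 [11100]: clauses=TTTFTFT -> 0
  row 29 [11101]: clauses=TTTFFTF -> 0
  row 30 [11110]: clauses=TTTTTFT -> 0
  row 31 [11111]: clauses=TTTTTTF -> 0
Full result column, 8 rows per line (x1,x2 fixed per line; x3,x4,x5 runs 000..111 left to right):
  rows 0-7 [x1,x2=00]: 00010000  (ones: 1)
  rows 8-15 [x1,x2=01]: 00000000  (ones: 0)
  rows 16-23 [x1,x2=10]: 00000000  (ones: 0)
  rows 24-31 [x1,x2=11]: 00000000  (ones: 0)
Satisfying assignments = 1+0+0+0 = 1

1


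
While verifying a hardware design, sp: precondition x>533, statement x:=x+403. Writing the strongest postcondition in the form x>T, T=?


Formula: sp(P, x:=E) = exists old_x. (x = E[old_x/x]) AND P[old_x/x] (old_x is the value of x before the assignment; eliminate old_x by solving x = E[old_x/x] for old_x)
Step 1: Precondition P: x>533, i.e. old_x > 533
Step 2: Assignment gives x = old_x + 403, so old_x = x - 403
Step 3: Substitute into P: x - 403 > 533
Step 4: Simplify: x > 533+403 = 936

936


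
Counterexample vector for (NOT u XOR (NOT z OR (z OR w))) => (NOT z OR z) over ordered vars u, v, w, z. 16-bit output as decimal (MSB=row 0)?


F1 = (NOT u XOR (NOT z OR (z OR w)))
F2 = (NOT z OR z)
Counterexample to F1=>F2 is where F1=1 and F2=0.
Evaluate each row (bits = u,v,w,z, MSB first):
  row 0 [0000]: F1=0 F2=1 -> F1&~F2 -> 0
  row 1 [0001]: F1=0 F2=1 -> F1&~F2 -> 0
  row 2 [0010]: F1=0 F2=1 -> F1&~F2 -> 0
  row 3 [0011]: F1=0 F2=1 -> F1&~F2 -> 0
  row 4 [0100]: F1=0 F2=1 -> F1&~F2 -> 0
  row 5 [0101]: F1=0 F2=1 -> F1&~F2 -> 0
  row 6 [0110]: F1=0 F2=1 -> F1&~F2 -> 0
  row 7 [0111]: F1=0 F2=1 -> F1&~F2 -> 0
  row 8 [1000]: F1=1 F2=1 -> F1&~F2 -> 0
  row 9 [1001]: F1=1 F2=1 -> F1&~F2 -> 0
  row 10 [1010]: F1=1 F2=1 -> F1&~F2 -> 0
  row 11 [1011]: F1=1 F2=1 -> F1&~F2 -> 0
  row 12 [1100]: F1=1 F2=1 -> F1&~F2 -> 0
  row 13 [1101]: F1=1 F2=1 -> F1&~F2 -> 0
  row 14 [1110]: F1=1 F2=1 -> F1&~F2 -> 0
  row 15 [1111]: F1=1 F2=1 -> F1&~F2 -> 0
Full result column, 4 rows per line (u,v fixed per line; w,z runs 00..11 left to right):
  rows 0-3 [u,v=00]: 0000  = hex 0
  rows 4-7 [u,v=01]: 0000  = hex 0
  rows 8-11 [u,v=10]: 0000  = hex 0
  rows 12-15 [u,v=11]: 0000  = hex 0
Counterexample vector (row 0 .. row 15) = 0000000000000000
Output column grouped in 4s = 0000 0000 0000 0000 = 0x0000
Convert to decimal digit by digit (value = value*16 + digit):
  0 -> 0
  0*16 + 0 = 0
  0*16 + 0 = 0
  0*16 + 0 = 0
Decimal = 0

0


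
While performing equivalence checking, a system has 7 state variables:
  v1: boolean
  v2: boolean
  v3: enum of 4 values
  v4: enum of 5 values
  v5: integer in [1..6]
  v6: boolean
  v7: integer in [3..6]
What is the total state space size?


State space = product of domain sizes of all variables.
Domain sizes:
  v1 (boolean): 2
  v2 (boolean): 2
  v3 (enum of 4 values): 4
  v4 (enum of 5 values): 5
  v5 (integer in [1..6]): 6
  v6 (boolean): 2
  v7 (integer in [3..6]): 4
Product = 2 * 2 * 4 * 5 * 6 * 2 * 4 = 3840

3840


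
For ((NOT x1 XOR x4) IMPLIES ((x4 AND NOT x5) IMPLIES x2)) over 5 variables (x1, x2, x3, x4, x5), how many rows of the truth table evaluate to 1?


Formula: ((NOT x1 XOR x4) IMPLIES ((x4 AND NOT x5) IMPLIES x2)) over 5 vars (32 rows)
Evaluate each row (x1, x2, x3, x4, x5 as bits, MSB first):
  row 0 [00000]: ((NOT 0 XOR 0) IMPLIES ((0 AND NOT 0) IMPLIES 0)) -> 1
  row 1 [00001]: ((NOT 0 XOR 0) IMPLIES ((0 AND NOT 1) IMPLIES 0)) -> 1
  row 2 [00010]: ((NOT 0 XOR 1) IMPLIES ((1 AND NOT 0) IMPLIES 0)) -> 1
  row 3 [00011]: ((NOT 0 XOR 1) IMPLIES ((1 AND NOT 1) IMPLIES 0)) -> 1
  row 4 [00100]: ((NOT 0 XOR 0) IMPLIES ((0 AND NOT 0) IMPLIES 0)) -> 1
  row 5 [00101]: ((NOT 0 XOR 0) IMPLIES ((0 AND NOT 1) IMPLIES 0)) -> 1
  row 6 [00110]: ((NOT 0 XOR 1) IMPLIES ((1 AND NOT 0) IMPLIES 0)) -> 1
  row 7 [00111]: ((NOT 0 XOR 1) IMPLIES ((1 AND NOT 1) IMPLIES 0)) -> 1
  row 8 [01000]: ((NOT 0 XOR 0) IMPLIES ((0 AND NOT 0) IMPLIES 1)) -> 1
  row 9 [01001]: ((NOT 0 XOR 0) IMPLIES ((0 AND NOT 1) IMPLIES 1)) -> 1
  row 10 [01010]: ((NOT 0 XOR 1) IMPLIES ((1 AND NOT 0) IMPLIES 1)) -> 1
  row 11 [01011]: ((NOT 0 XOR 1) IMPLIES ((1 AND NOT 1) IMPLIES 1)) -> 1
  row 12 [01100]: ((NOT 0 XOR 0) IMPLIES ((0 AND NOT 0) IMPLIES 1)) -> 1
  row 13 [01101]: ((NOT 0 XOR 0) IMPLIES ((0 AND NOT 1) IMPLIES 1)) -> 1
  row 14 [01110]: ((NOT 0 XOR 1) IMPLIES ((1 AND NOT 0) IMPLIES 1)) -> 1
  row 15 [01111]: ((NOT 0 XOR 1) IMPLIES ((1 AND NOT 1) IMPLIES 1)) -> 1
  row 16 [10000]: ((NOT 1 XOR 0) IMPLIES ((0 AND NOT 0) IMPLIES 0)) -> 1
  row 17 [10001]: ((NOT 1 XOR 0) IMPLIES ((0 AND NOT 1) IMPLIES 0)) -> 1
  row 18 [10010]: ((NOT 1 XOR 1) IMPLIES ((1 AND NOT 0) IMPLIES 0)) -> 0
  row 19 [10011]: ((NOT 1 XOR 1) IMPLIES ((1 AND NOT 1) IMPLIES 0)) -> 1
  row 20 [10100]: ((NOT 1 XOR 0) IMPLIES ((0 AND NOT 0) IMPLIES 0)) -> 1
  row 21 [10101]: ((NOT 1 XOR 0) IMPLIES ((0 AND NOT 1) IMPLIES 0)) -> 1
  row 22 [10110]: ((NOT 1 XOR 1) IMPLIES ((1 AND NOT 0) IMPLIES 0)) -> 0
  row 23 [10111]: ((NOT 1 XOR 1) IMPLIES ((1 AND NOT 1) IMPLIES 0)) -> 1
  row 24 [11000]: ((NOT 1 XOR 0) IMPLIES ((0 AND NOT 0) IMPLIES 1)) -> 1
  row 25 [11001]: ((NOT 1 XOR 0) IMPLIES ((0 AND NOT 1) IMPLIES 1)) -> 1
  row 26 [11010]: ((NOT 1 XOR 1) IMPLIES ((1 AND NOT 0) IMPLIES 1)) -> 1
  row 27 [11011]: ((NOT 1 XOR 1) IMPLIES ((1 AND NOT 1) IMPLIES 1)) -> 1
  row 28 [11100]: ((NOT 1 XOR 0) IMPLIES ((0 AND NOT 0) IMPLIES 1)) -> 1
  row 29 [11101]: ((NOT 1 XOR 0) IMPLIES ((0 AND NOT 1) IMPLIES 1)) -> 1
  row 30 [11110]: ((NOT 1 XOR 1) IMPLIES ((1 AND NOT 0) IMPLIES 1)) -> 1
  row 31 [11111]: ((NOT 1 XOR 1) IMPLIES ((1 AND NOT 1) IMPLIES 1)) -> 1
Full result column, 8 rows per line (x1,x2 fixed per line; x3,x4,x5 runs 000..111 left to right):
  rows 0-7 [x1,x2=00]: 11111111  (ones: 8)
  rows 8-15 [x1,x2=01]: 11111111  (ones: 8)
  rows 16-23 [x1,x2=10]: 11011101  (ones: 6)
  rows 24-31 [x1,x2=11]: 11111111  (ones: 8)
Count of 1-rows = 8+8+6+8 = 30

30


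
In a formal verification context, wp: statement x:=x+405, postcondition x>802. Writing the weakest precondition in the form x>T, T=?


Formula: wp(x:=E, P) = P[E/x] (substitute E for x in postcondition)
Step 1: Postcondition: x>802
Step 2: Substitute x+405 for x: x+405>802
Step 3: Solve for x: x > 802-405 = 397

397


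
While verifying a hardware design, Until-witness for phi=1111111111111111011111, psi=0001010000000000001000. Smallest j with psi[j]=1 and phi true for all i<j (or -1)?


(phi U psi) at 0: need smallest j with psi[j]=1 and phi[i]=1 for all i in [0,j).
Scan from step 0:
  step 0: phi=1, psi=0 -> continue
  step 1: phi=1, psi=0 -> continue
  step 2: phi=1, psi=0 -> continue
  step 3: psi=1 and phi held for [0,3) -> witness found
Witness step = 3

3


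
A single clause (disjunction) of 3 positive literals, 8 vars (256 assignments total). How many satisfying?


Step 1: Total=2^8=256
Step 2: Unsat when all 3 false: 2^5=32
Step 3: Sat=256-32=224

224


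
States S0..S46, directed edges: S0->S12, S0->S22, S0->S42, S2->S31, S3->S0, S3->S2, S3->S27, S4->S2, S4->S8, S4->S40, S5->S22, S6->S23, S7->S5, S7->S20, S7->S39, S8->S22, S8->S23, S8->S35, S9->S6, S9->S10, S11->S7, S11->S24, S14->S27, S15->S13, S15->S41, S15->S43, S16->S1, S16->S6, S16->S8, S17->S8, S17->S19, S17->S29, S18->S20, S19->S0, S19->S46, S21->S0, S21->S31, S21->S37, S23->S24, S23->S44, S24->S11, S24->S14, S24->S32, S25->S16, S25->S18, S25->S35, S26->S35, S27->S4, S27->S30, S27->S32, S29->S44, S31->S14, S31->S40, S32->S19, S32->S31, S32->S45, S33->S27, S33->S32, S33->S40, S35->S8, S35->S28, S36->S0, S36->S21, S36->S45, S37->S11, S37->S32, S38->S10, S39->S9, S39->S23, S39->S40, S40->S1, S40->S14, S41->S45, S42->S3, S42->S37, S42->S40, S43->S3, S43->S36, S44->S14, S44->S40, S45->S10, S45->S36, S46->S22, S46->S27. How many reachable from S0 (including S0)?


BFS from S0:
  layer 0: {S0}
  layer 1: {S12, S22, S42}
  layer 2: {S3, S37, S40}
  layer 3: {S1, S2, S11, S14, S27, S32}
  layer 4: {S4, S7, S19, S24, S30, S31, S45}
  layer 5: {S5, S8, S10, S20, S36, S39, S46}
  layer 6: {S9, S21, S23, S35}
  layer 7: {S6, S28, S44}
Reachable set: {S0, S1, S2, S3, S4, S5, S6, S7, S8, S9, S10, S11, S12, S14, S19, S20, S21, S22, S23, S24, S27, S28, S30, S31, S32, S35, S36, S37, S39, S40, S42, S44, S45, S46}
Count = 34

34


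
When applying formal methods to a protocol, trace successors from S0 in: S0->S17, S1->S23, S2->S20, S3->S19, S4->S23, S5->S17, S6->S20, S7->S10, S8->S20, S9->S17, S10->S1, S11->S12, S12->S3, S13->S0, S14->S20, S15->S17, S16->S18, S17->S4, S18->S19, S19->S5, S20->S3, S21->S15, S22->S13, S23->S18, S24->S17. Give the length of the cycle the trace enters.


Trace from S0 until a state repeats:
  S0 -> S17 -> S4 -> S23 -> S18 -> S19 -> S5 -> S17
S17 first seen at step 1, revisited at step 7.
Cycle length = 7 - 1 = 6

6


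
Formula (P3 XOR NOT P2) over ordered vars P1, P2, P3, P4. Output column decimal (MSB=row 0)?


Formula: (P3 XOR NOT P2) over P1, P2, P3, P4 (16 rows)
Evaluate each row (bits = P1,P2,P3,P4, MSB first):
  row 0 [0000]: (0 XOR NOT 0) -> 1
  row 1 [0001]: (0 XOR NOT 0) -> 1
  row 2 [0010]: (1 XOR NOT 0) -> 0
  row 3 [0011]: (1 XOR NOT 0) -> 0
  row 4 [0100]: (0 XOR NOT 1) -> 0
  row 5 [0101]: (0 XOR NOT 1) -> 0
  row 6 [0110]: (1 XOR NOT 1) -> 1
  row 7 [0111]: (1 XOR NOT 1) -> 1
  row 8 [1000]: (0 XOR NOT 0) -> 1
  row 9 [1001]: (0 XOR NOT 0) -> 1
  row 10 [1010]: (1 XOR NOT 0) -> 0
  row 11 [1011]: (1 XOR NOT 0) -> 0
  row 12 [1100]: (0 XOR NOT 1) -> 0
  row 13 [1101]: (0 XOR NOT 1) -> 0
  row 14 [1110]: (1 XOR NOT 1) -> 1
  row 15 [1111]: (1 XOR NOT 1) -> 1
Full result column, 4 rows per line (P1,P2 fixed per line; P3,P4 runs 00..11 left to right):
  rows 0-3 [P1,P2=00]: 1100  = hex C
  rows 4-7 [P1,P2=01]: 0011  = hex 3
  rows 8-11 [P1,P2=10]: 1100  = hex C
  rows 12-15 [P1,P2=11]: 0011  = hex 3
Output column (row 0 .. row 15) = 1100001111000011
Output column grouped in 4s = 1100 0011 1100 0011 = 0xC3C3
Convert to decimal digit by digit (value = value*16 + digit):
  C -> 12
  12*16 + 3 = 195
  195*16 + 12 (C) = 3132
  3132*16 + 3 = 50115
Decimal = 50115

50115


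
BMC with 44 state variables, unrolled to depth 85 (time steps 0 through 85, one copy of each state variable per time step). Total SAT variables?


BMC unrolls to depth k, creating one copy of each state var for steps 0..k.
Step count = 85 + 1 = 86 (steps 0 through 85)
Vars per step = 44
Total = 44 * 86 = 3784

3784


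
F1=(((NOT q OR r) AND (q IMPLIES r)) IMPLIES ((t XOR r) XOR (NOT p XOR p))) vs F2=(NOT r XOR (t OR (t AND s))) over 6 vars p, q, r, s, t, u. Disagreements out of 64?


F1 = (((NOT q OR r) AND (q IMPLIES r)) IMPLIES ((t XOR r) XOR (NOT p XOR p)))
F2 = (NOT r XOR (t OR (t AND s)))
Evaluate both on each of 64 rows (bits = p,q,r,s,t,u):
  row 0 [000000]: F1=1 F2=1 -> 0
  row 1 [000001]: F1=1 F2=1 -> 0
  row 2 [000010]: F1=0 F2=0 -> 0
  row 3 [000011]: F1=0 F2=0 -> 0
  row 4 [000100]: F1=1 F2=1 -> 0
  (every remaining row is evaluated the same way; all 64 results are listed next)
Full result column, 8 rows per line (p,q,r fixed per line; s,t,u runs 000..111 left to right):
  rows 0-7 [p,q,r=000]: 00000000  (ones: 0)
  rows 8-15 [p,q,r=001]: 00000000  (ones: 0)
  rows 16-23 [p,q,r=010]: 00110011  (ones: 4)
  rows 24-31 [p,q,r=011]: 00000000  (ones: 0)
  rows 32-39 [p,q,r=100]: 00000000  (ones: 0)
  rows 40-47 [p,q,r=101]: 00000000  (ones: 0)
  rows 48-55 [p,q,r=110]: 00110011  (ones: 4)
  rows 56-63 [p,q,r=111]: 00000000  (ones: 0)
Disagreements = 0+0+4+0+0+0+4+0 = 8

8


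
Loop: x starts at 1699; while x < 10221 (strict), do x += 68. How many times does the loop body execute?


Step 1: x goes from 1699 toward 10221 by 68; the body runs while x<10221, so iterations = ceil((bound-start)/step)
Step 2: Distance=8522
Step 3: ceil(8522/68)=126

126


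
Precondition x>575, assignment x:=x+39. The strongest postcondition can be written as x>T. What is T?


Formula: sp(P, x:=E) = exists old_x. (x = E[old_x/x]) AND P[old_x/x] (old_x is the value of x before the assignment; eliminate old_x by solving x = E[old_x/x] for old_x)
Step 1: Precondition P: x>575, i.e. old_x > 575
Step 2: Assignment gives x = old_x + 39, so old_x = x - 39
Step 3: Substitute into P: x - 39 > 575
Step 4: Simplify: x > 575+39 = 614

614


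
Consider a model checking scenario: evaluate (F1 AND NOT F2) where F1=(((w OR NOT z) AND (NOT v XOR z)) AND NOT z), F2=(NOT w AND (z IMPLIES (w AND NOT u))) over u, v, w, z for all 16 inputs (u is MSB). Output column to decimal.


F1 = (((w OR NOT z) AND (NOT v XOR z)) AND NOT z)
F2 = (NOT w AND (z IMPLIES (w AND NOT u)))
Counterexample to F1=>F2 is where F1=1 and F2=0.
Evaluate each row (bits = u,v,w,z, MSB first):
  row 0 [0000]: F1=1 F2=1 -> F1&~F2 -> 0
  row 1 [0001]: F1=0 F2=0 -> F1&~F2 -> 0
  row 2 [0010]: F1=1 F2=0 -> F1&~F2 -> 1
  row 3 [0011]: F1=0 F2=0 -> F1&~F2 -> 0
  row 4 [0100]: F1=0 F2=1 -> F1&~F2 -> 0
  row 5 [0101]: F1=0 F2=0 -> F1&~F2 -> 0
  row 6 [0110]: F1=0 F2=0 -> F1&~F2 -> 0
  row 7 [0111]: F1=0 F2=0 -> F1&~F2 -> 0
  row 8 [1000]: F1=1 F2=1 -> F1&~F2 -> 0
  row 9 [1001]: F1=0 F2=0 -> F1&~F2 -> 0
  row 10 [1010]: F1=1 F2=0 -> F1&~F2 -> 1
  row 11 [1011]: F1=0 F2=0 -> F1&~F2 -> 0
  row 12 [1100]: F1=0 F2=1 -> F1&~F2 -> 0
  row 13 [1101]: F1=0 F2=0 -> F1&~F2 -> 0
  row 14 [1110]: F1=0 F2=0 -> F1&~F2 -> 0
  row 15 [1111]: F1=0 F2=0 -> F1&~F2 -> 0
Full result column, 4 rows per line (u,v fixed per line; w,z runs 00..11 left to right):
  rows 0-3 [u,v=00]: 0010  = hex 2
  rows 4-7 [u,v=01]: 0000  = hex 0
  rows 8-11 [u,v=10]: 0010  = hex 2
  rows 12-15 [u,v=11]: 0000  = hex 0
Counterexample vector (row 0 .. row 15) = 0010000000100000
Output column grouped in 4s = 0010 0000 0010 0000 = 0x2020
Convert to decimal digit by digit (value = value*16 + digit):
  2 -> 2
  2*16 + 0 = 32
  32*16 + 2 = 514
  514*16 + 0 = 8224
Decimal = 8224

8224


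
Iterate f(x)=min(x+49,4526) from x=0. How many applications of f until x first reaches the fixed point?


Step 1: x=0, cap=4526, increment=49
Step 2: x grows by 49 each step until capped at 4526; fixed point is x=4526
Step 3: iterations = ceil(4526/49) = 93

93


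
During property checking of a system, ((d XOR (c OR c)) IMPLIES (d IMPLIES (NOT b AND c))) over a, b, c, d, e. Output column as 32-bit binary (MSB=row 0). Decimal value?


Formula: ((d XOR (c OR c)) IMPLIES (d IMPLIES (NOT b AND c))) over a, b, c, d, e (32 rows)
Evaluate each row (bits = a,b,c,d,e, MSB first):
  row 0 [00000]: ((0 XOR (0 OR 0)) IMPLIES (0 IMPLIES (NOT 0 AND 0))) -> 1
  row 1 [00001]: ((0 XOR (0 OR 0)) IMPLIES (0 IMPLIES (NOT 0 AND 0))) -> 1
  row 2 [00010]: ((1 XOR (0 OR 0)) IMPLIES (1 IMPLIES (NOT 0 AND 0))) -> 0
  row 3 [00011]: ((1 XOR (0 OR 0)) IMPLIES (1 IMPLIES (NOT 0 AND 0))) -> 0
  row 4 [00100]: ((0 XOR (1 OR 1)) IMPLIES (0 IMPLIES (NOT 0 AND 1))) -> 1
  row 5 [00101]: ((0 XOR (1 OR 1)) IMPLIES (0 IMPLIES (NOT 0 AND 1))) -> 1
  row 6 [00110]: ((1 XOR (1 OR 1)) IMPLIES (1 IMPLIES (NOT 0 AND 1))) -> 1
  row 7 [00111]: ((1 XOR (1 OR 1)) IMPLIES (1 IMPLIES (NOT 0 AND 1))) -> 1
  row 8 [01000]: ((0 XOR (0 OR 0)) IMPLIES (0 IMPLIES (NOT 1 AND 0))) -> 1
  row 9 [01001]: ((0 XOR (0 OR 0)) IMPLIES (0 IMPLIES (NOT 1 AND 0))) -> 1
  row 10 [01010]: ((1 XOR (0 OR 0)) IMPLIES (1 IMPLIES (NOT 1 AND 0))) -> 0
  row 11 [01011]: ((1 XOR (0 OR 0)) IMPLIES (1 IMPLIES (NOT 1 AND 0))) -> 0
  row 12 [01100]: ((0 XOR (1 OR 1)) IMPLIES (0 IMPLIES (NOT 1 AND 1))) -> 1
  row 13 [01101]: ((0 XOR (1 OR 1)) IMPLIES (0 IMPLIES (NOT 1 AND 1))) -> 1
  row 14 [01110]: ((1 XOR (1 OR 1)) IMPLIES (1 IMPLIES (NOT 1 AND 1))) -> 1
  row 15 [01111]: ((1 XOR (1 OR 1)) IMPLIES (1 IMPLIES (NOT 1 AND 1))) -> 1
  row 16 [10000]: ((0 XOR (0 OR 0)) IMPLIES (0 IMPLIES (NOT 0 AND 0))) -> 1
  row 17 [10001]: ((0 XOR (0 OR 0)) IMPLIES (0 IMPLIES (NOT 0 AND 0))) -> 1
  row 18 [10010]: ((1 XOR (0 OR 0)) IMPLIES (1 IMPLIES (NOT 0 AND 0))) -> 0
  row 19 [10011]: ((1 XOR (0 OR 0)) IMPLIES (1 IMPLIES (NOT 0 AND 0))) -> 0
  row 20 [10100]: ((0 XOR (1 OR 1)) IMPLIES (0 IMPLIES (NOT 0 AND 1))) -> 1
  row 21 [10101]: ((0 XOR (1 OR 1)) IMPLIES (0 IMPLIES (NOT 0 AND 1))) -> 1
  row 22 [10110]: ((1 XOR (1 OR 1)) IMPLIES (1 IMPLIES (NOT 0 AND 1))) -> 1
  row 23 [10111]: ((1 XOR (1 OR 1)) IMPLIES (1 IMPLIES (NOT 0 AND 1))) -> 1
  row 24 [11000]: ((0 XOR (0 OR 0)) IMPLIES (0 IMPLIES (NOT 1 AND 0))) -> 1
  row 25 [11001]: ((0 XOR (0 OR 0)) IMPLIES (0 IMPLIES (NOT 1 AND 0))) -> 1
  row 26 [11010]: ((1 XOR (0 OR 0)) IMPLIES (1 IMPLIES (NOT 1 AND 0))) -> 0
  row 27 [11011]: ((1 XOR (0 OR 0)) IMPLIES (1 IMPLIES (NOT 1 AND 0))) -> 0
  row 28 [11100]: ((0 XOR (1 OR 1)) IMPLIES (0 IMPLIES (NOT 1 AND 1))) -> 1
  row 29 [11101]: ((0 XOR (1 OR 1)) IMPLIES (0 IMPLIES (NOT 1 AND 1))) -> 1
  row 30 [11110]: ((1 XOR (1 OR 1)) IMPLIES (1 IMPLIES (NOT 1 AND 1))) -> 1
  row 31 [11111]: ((1 XOR (1 OR 1)) IMPLIES (1 IMPLIES (NOT 1 AND 1))) -> 1
Full result column, 4 rows per line (a,b,c fixed per line; d,e runs 00..11 left to right):
  rows 0-3 [a,b,c=000]: 1100  = hex C
  rows 4-7 [a,b,c=001]: 1111  = hex F
  rows 8-11 [a,b,c=010]: 1100  = hex C
  rows 12-15 [a,b,c=011]: 1111  = hex F
  rows 16-19 [a,b,c=100]: 1100  = hex C
  rows 20-23 [a,b,c=101]: 1111  = hex F
  rows 24-27 [a,b,c=110]: 1100  = hex C
  rows 28-31 [a,b,c=111]: 1111  = hex F
Output column (row 0 .. row 31) = 11001111110011111100111111001111
Output column grouped in 4s = 1100 1111 1100 1111 1100 1111 1100 1111 = 0xCFCFCFCF
Convert to decimal digit by digit (value = value*16 + digit):
  C -> 12
  12*16 + 15 (F) = 207
  207*16 + 12 (C) = 3324
  3324*16 + 15 (F) = 53199
  53199*16 + 12 (C) = 851196
  851196*16 + 15 (F) = 13619151
  13619151*16 + 12 (C) = 217906428
  217906428*16 + 15 (F) = 3486502863
Decimal = 3486502863

3486502863
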